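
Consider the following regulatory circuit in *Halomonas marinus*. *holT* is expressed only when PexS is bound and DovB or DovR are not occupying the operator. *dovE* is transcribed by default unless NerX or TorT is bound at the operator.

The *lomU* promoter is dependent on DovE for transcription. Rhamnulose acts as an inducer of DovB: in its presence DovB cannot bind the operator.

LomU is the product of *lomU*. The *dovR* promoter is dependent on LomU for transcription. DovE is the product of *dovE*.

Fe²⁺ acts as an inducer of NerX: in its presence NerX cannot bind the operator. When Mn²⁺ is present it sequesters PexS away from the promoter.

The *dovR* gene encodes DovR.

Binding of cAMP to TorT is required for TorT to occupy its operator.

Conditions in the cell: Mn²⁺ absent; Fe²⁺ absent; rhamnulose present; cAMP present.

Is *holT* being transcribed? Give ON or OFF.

ON

Rhamnulose is present, so DovB is inactive.
Mn²⁺ is absent, so PexS is active.
Fe²⁺ is absent, so NerX is active.
cAMP is present, so TorT is active.
With repressor NerX bound, *dovE* is not transcribed.
So DovE is not produced.
Required activator DovE is absent, so *lomU* is not transcribed.
So LomU is not produced.
Required activator LomU is absent, so *dovR* is not transcribed.
So DovR is not produced.
No repressor is bound and PexS is active, so *holT* is transcribed.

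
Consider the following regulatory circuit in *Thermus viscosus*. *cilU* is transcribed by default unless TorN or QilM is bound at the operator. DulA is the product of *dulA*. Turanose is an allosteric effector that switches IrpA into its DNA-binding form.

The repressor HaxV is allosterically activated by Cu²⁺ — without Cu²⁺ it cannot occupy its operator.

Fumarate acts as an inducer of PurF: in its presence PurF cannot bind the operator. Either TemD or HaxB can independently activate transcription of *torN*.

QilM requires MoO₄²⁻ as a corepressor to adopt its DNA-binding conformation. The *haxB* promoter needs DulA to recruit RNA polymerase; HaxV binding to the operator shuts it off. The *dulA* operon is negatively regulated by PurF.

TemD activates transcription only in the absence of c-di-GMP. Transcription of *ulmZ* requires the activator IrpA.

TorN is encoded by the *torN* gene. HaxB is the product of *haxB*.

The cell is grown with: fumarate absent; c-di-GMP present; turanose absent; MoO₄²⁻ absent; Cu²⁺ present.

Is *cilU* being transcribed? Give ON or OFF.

ON

c-di-GMP is present, so TemD is inactive.
Fumarate is absent, so PurF is active.
With repressor PurF bound, *dulA* is not transcribed.
So DulA is not produced.
Cu²⁺ is present, so HaxV is active.
With repressor HaxV bound, *haxB* is not transcribed.
So HaxB is not produced.
No activator is available at the *torN* promoter, so *torN* is not transcribed.
So TorN is not produced.
MoO₄²⁻ is absent, so QilM is inactive.
With no repressor bound, *cilU* is transcribed.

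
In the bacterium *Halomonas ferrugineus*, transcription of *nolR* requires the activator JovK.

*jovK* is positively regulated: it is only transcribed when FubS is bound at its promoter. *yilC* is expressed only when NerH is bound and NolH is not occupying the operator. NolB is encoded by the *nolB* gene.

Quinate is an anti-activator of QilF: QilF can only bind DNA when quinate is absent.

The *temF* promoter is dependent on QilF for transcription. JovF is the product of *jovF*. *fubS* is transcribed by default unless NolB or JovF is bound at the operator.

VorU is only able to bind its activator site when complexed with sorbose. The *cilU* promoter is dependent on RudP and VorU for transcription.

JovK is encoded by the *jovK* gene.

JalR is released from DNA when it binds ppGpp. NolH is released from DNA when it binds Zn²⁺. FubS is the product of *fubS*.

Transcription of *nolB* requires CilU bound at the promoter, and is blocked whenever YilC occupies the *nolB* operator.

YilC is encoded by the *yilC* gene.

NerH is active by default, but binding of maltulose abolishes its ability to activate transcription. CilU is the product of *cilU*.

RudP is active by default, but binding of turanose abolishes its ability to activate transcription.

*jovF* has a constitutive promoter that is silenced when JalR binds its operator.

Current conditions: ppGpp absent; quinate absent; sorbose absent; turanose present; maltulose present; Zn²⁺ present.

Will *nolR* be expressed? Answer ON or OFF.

Turanose is present, so RudP is inactive.
Sorbose is absent, so VorU is inactive.
Required activator RudP is absent, so *cilU* is not transcribed.
So CilU is not produced.
Maltulose is present, so NerH is inactive.
Zn²⁺ is present, so NolH is inactive.
Required activator NerH is absent, so *yilC* is not transcribed.
So YilC is not produced.
Required activator CilU is absent, so *nolB* is not transcribed.
So NolB is not produced.
ppGpp is absent, so JalR is active.
With repressor JalR bound, *jovF* is not transcribed.
So JovF is not produced.
With no repressor bound, *fubS* is transcribed.
So FubS is produced and active.
No repressor is bound and FubS is active, so *jovK* is transcribed.
So JovK is produced and active.
No repressor is bound and JovK is active, so *nolR* is transcribed.

ON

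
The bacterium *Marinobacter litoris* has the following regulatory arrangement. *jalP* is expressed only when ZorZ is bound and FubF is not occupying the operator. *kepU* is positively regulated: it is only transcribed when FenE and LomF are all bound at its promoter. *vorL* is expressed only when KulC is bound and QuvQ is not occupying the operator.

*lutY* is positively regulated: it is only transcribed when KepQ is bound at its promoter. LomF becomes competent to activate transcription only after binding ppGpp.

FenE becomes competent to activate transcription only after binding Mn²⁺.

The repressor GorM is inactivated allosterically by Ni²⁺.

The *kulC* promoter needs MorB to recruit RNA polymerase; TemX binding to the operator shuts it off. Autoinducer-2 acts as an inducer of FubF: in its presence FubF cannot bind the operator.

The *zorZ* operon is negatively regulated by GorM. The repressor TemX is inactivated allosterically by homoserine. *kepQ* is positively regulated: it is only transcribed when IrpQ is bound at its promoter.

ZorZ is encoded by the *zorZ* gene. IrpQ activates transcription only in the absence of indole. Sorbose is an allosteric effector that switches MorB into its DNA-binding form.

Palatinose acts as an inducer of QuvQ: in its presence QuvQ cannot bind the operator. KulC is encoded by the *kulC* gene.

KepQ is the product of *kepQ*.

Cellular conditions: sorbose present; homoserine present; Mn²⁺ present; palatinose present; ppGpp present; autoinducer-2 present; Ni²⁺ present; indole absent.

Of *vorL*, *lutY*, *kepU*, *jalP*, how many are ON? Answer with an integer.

Homoserine is present, so TemX is inactive.
Sorbose is present, so MorB is active.
No repressor is bound and MorB is active, so *kulC* is transcribed.
So KulC is produced and active.
Palatinose is present, so QuvQ is inactive.
No repressor is bound and KulC is active, so *vorL* is transcribed.
→ *vorL* is ON.
Indole is absent, so IrpQ is active.
No repressor is bound and IrpQ is active, so *kepQ* is transcribed.
So KepQ is produced and active.
No repressor is bound and KepQ is active, so *lutY* is transcribed.
→ *lutY* is ON.
Mn²⁺ is present, so FenE is active.
ppGpp is present, so LomF is active.
No repressor is bound and FenE and LomF are active, so *kepU* is transcribed.
→ *kepU* is ON.
Ni²⁺ is present, so GorM is inactive.
With no repressor bound, *zorZ* is transcribed.
So ZorZ is produced and active.
Autoinducer-2 is present, so FubF is inactive.
No repressor is bound and ZorZ is active, so *jalP* is transcribed.
→ *jalP* is ON.
4 of the 4 genes are transcribed.

4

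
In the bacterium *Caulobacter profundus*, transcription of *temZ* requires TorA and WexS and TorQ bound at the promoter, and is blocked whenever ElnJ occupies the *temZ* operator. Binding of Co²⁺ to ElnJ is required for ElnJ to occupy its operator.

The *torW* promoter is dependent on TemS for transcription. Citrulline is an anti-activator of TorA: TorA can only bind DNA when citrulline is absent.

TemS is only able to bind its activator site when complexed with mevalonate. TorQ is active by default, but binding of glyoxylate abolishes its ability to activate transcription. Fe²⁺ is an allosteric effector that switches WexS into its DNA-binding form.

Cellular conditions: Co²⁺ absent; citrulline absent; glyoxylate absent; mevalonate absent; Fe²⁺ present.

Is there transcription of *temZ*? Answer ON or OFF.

ON

Citrulline is absent, so TorA is active.
Fe²⁺ is present, so WexS is active.
Glyoxylate is absent, so TorQ is active.
Co²⁺ is absent, so ElnJ is inactive.
No repressor is bound and TorA and WexS and TorQ are active, so *temZ* is transcribed.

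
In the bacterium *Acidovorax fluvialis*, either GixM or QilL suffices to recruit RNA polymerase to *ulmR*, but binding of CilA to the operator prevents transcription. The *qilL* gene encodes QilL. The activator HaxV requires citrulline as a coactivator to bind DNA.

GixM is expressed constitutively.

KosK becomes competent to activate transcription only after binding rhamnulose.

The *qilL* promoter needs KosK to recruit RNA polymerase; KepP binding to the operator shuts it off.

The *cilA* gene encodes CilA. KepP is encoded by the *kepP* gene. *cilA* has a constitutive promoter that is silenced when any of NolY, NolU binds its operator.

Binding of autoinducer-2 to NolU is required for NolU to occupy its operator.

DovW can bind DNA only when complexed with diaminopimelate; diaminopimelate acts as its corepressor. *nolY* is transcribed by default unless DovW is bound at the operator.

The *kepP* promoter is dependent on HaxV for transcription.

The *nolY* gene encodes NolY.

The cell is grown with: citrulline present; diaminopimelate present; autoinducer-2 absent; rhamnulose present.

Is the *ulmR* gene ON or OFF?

OFF

Diaminopimelate is present, so DovW is active.
With repressor DovW bound, *nolY* is not transcribed.
So NolY is not produced.
Autoinducer-2 is absent, so NolU is inactive.
With no repressor bound, *cilA* is transcribed.
So CilA is produced and active.
GixM is produced constitutively and is active.
Citrulline is present, so HaxV is active.
No repressor is bound and HaxV is active, so *kepP* is transcribed.
So KepP is produced and active.
Rhamnulose is present, so KosK is active.
With repressor KepP bound, *qilL* is not transcribed.
So QilL is not produced.
With repressor CilA bound, *ulmR* is not transcribed.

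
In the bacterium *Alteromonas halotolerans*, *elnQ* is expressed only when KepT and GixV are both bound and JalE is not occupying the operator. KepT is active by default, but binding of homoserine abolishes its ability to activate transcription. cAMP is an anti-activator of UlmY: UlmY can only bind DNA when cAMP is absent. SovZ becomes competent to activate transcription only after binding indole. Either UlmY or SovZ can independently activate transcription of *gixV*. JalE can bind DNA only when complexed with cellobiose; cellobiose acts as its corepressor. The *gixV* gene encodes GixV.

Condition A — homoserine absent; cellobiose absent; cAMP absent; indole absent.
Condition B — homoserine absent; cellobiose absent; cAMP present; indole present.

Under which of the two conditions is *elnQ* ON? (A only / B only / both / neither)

Condition A:
Homoserine is absent, so KepT is active.
Cellobiose is absent, so JalE is inactive.
cAMP is absent, so UlmY is active.
Indole is absent, so SovZ is inactive.
Activator UlmY is present, so *gixV* is transcribed.
So GixV is produced and active.
No repressor is bound and KepT and GixV are active, so *elnQ* is transcribed.
→ *elnQ* is ON in A.
Condition B:
Homoserine is absent, so KepT is active.
Cellobiose is absent, so JalE is inactive.
cAMP is present, so UlmY is inactive.
Indole is present, so SovZ is active.
Activator SovZ is present, so *gixV* is transcribed.
So GixV is produced and active.
No repressor is bound and KepT and GixV are active, so *elnQ* is transcribed.
→ *elnQ* is ON in B.

both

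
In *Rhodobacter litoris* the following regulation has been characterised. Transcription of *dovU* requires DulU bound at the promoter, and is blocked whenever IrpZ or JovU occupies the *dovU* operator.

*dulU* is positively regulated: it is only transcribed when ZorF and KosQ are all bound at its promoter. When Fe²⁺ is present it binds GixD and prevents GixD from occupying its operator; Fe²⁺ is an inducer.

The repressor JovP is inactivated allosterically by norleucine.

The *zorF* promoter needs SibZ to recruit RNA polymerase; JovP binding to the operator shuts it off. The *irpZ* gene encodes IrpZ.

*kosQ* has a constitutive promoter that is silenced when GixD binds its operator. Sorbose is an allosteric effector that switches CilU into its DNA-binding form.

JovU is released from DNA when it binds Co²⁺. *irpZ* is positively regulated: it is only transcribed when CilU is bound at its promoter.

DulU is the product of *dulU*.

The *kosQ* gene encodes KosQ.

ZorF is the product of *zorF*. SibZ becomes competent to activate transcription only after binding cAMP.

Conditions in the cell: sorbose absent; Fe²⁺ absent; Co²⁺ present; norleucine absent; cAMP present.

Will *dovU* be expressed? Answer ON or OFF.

OFF

cAMP is present, so SibZ is active.
Norleucine is absent, so JovP is active.
With repressor JovP bound, *zorF* is not transcribed.
So ZorF is not produced.
Fe²⁺ is absent, so GixD is active.
With repressor GixD bound, *kosQ* is not transcribed.
So KosQ is not produced.
Required activator ZorF is absent, so *dulU* is not transcribed.
So DulU is not produced.
Sorbose is absent, so CilU is inactive.
Required activator CilU is absent, so *irpZ* is not transcribed.
So IrpZ is not produced.
Co²⁺ is present, so JovU is inactive.
Required activator DulU is absent, so *dovU* is not transcribed.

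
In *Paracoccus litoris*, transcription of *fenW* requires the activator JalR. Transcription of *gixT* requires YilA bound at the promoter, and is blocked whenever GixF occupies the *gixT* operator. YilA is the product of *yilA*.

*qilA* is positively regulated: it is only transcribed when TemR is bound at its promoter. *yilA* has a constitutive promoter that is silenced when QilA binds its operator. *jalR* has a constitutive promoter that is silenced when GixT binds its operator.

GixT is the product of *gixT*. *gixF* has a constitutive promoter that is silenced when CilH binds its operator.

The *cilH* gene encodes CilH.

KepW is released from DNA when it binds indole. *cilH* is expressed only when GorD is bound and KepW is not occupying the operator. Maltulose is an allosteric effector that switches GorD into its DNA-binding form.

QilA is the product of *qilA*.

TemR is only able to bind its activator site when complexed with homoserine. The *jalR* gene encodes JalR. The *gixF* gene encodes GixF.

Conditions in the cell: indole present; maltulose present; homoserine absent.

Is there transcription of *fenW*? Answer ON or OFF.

OFF

Indole is present, so KepW is inactive.
Maltulose is present, so GorD is active.
No repressor is bound and GorD is active, so *cilH* is transcribed.
So CilH is produced and active.
With repressor CilH bound, *gixF* is not transcribed.
So GixF is not produced.
Homoserine is absent, so TemR is inactive.
Required activator TemR is absent, so *qilA* is not transcribed.
So QilA is not produced.
With no repressor bound, *yilA* is transcribed.
So YilA is produced and active.
No repressor is bound and YilA is active, so *gixT* is transcribed.
So GixT is produced and active.
With repressor GixT bound, *jalR* is not transcribed.
So JalR is not produced.
Required activator JalR is absent, so *fenW* is not transcribed.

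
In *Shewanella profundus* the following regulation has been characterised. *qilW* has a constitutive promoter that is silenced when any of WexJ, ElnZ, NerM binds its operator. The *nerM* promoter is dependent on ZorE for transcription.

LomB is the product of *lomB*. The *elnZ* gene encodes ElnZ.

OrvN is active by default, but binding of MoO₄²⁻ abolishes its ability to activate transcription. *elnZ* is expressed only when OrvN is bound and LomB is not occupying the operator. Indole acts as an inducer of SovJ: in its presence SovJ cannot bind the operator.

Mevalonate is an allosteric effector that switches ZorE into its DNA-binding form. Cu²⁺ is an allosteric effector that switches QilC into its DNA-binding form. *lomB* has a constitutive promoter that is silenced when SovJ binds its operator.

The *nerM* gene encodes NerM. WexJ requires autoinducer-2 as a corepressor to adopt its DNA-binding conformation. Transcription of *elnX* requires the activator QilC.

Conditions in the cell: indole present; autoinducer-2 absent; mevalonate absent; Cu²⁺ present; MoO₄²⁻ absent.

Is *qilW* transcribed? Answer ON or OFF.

Autoinducer-2 is absent, so WexJ is inactive.
MoO₄²⁻ is absent, so OrvN is active.
Indole is present, so SovJ is inactive.
With no repressor bound, *lomB* is transcribed.
So LomB is produced and active.
With repressor LomB bound, *elnZ* is not transcribed.
So ElnZ is not produced.
Mevalonate is absent, so ZorE is inactive.
Required activator ZorE is absent, so *nerM* is not transcribed.
So NerM is not produced.
With no repressor bound, *qilW* is transcribed.

ON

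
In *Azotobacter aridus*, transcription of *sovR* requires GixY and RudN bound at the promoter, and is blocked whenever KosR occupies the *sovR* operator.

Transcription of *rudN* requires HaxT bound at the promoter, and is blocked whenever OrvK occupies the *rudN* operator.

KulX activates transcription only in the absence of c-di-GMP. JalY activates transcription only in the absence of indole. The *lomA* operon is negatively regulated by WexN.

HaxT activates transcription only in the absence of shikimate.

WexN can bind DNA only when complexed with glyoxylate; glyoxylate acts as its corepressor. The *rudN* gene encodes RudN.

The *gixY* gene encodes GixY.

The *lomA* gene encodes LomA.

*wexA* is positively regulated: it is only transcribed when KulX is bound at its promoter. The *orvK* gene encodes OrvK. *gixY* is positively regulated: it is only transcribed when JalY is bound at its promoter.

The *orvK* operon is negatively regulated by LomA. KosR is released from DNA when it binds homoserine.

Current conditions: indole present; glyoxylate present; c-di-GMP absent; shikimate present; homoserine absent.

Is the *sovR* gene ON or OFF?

Indole is present, so JalY is inactive.
Required activator JalY is absent, so *gixY* is not transcribed.
So GixY is not produced.
Homoserine is absent, so KosR is active.
Glyoxylate is present, so WexN is active.
With repressor WexN bound, *lomA* is not transcribed.
So LomA is not produced.
With no repressor bound, *orvK* is transcribed.
So OrvK is produced and active.
Shikimate is present, so HaxT is inactive.
With repressor OrvK bound, *rudN* is not transcribed.
So RudN is not produced.
With repressor KosR bound, *sovR* is not transcribed.

OFF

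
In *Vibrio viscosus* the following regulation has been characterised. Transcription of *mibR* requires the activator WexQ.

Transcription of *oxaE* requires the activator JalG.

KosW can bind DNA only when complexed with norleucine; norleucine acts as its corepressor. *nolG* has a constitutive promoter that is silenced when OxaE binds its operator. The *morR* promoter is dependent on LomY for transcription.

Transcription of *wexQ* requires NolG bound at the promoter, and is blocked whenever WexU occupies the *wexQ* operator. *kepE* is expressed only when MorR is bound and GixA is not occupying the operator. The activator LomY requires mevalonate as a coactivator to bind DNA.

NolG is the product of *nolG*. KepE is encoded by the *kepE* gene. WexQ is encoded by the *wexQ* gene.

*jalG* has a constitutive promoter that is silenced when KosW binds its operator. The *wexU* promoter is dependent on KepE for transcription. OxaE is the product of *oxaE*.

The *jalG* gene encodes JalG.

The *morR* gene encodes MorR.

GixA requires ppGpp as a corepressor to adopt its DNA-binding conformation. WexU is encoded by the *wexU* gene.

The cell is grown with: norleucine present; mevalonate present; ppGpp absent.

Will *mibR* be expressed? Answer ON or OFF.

OFF

Norleucine is present, so KosW is active.
With repressor KosW bound, *jalG* is not transcribed.
So JalG is not produced.
Required activator JalG is absent, so *oxaE* is not transcribed.
So OxaE is not produced.
With no repressor bound, *nolG* is transcribed.
So NolG is produced and active.
Mevalonate is present, so LomY is active.
No repressor is bound and LomY is active, so *morR* is transcribed.
So MorR is produced and active.
ppGpp is absent, so GixA is inactive.
No repressor is bound and MorR is active, so *kepE* is transcribed.
So KepE is produced and active.
No repressor is bound and KepE is active, so *wexU* is transcribed.
So WexU is produced and active.
With repressor WexU bound, *wexQ* is not transcribed.
So WexQ is not produced.
Required activator WexQ is absent, so *mibR* is not transcribed.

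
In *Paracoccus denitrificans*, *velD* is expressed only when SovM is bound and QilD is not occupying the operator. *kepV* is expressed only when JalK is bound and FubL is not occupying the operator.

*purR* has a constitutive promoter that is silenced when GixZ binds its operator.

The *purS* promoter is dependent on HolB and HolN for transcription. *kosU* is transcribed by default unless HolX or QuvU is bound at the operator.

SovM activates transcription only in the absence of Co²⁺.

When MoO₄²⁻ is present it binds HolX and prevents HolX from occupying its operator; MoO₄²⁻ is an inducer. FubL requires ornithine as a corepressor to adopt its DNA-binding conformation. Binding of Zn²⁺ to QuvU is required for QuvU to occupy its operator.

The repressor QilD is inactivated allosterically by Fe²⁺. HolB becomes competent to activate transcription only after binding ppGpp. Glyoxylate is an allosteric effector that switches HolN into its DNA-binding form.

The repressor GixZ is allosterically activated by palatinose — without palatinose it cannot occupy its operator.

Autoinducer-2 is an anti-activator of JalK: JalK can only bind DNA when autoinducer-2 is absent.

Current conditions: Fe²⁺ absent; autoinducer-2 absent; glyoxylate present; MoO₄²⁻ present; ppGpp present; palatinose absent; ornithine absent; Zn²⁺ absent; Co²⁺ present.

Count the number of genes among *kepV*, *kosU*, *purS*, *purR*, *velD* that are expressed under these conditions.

4

Ornithine is absent, so FubL is inactive.
Autoinducer-2 is absent, so JalK is active.
No repressor is bound and JalK is active, so *kepV* is transcribed.
→ *kepV* is ON.
MoO₄²⁻ is present, so HolX is inactive.
Zn²⁺ is absent, so QuvU is inactive.
With no repressor bound, *kosU* is transcribed.
→ *kosU* is ON.
ppGpp is present, so HolB is active.
Glyoxylate is present, so HolN is active.
No repressor is bound and HolB and HolN are active, so *purS* is transcribed.
→ *purS* is ON.
Palatinose is absent, so GixZ is inactive.
With no repressor bound, *purR* is transcribed.
→ *purR* is ON.
Co²⁺ is present, so SovM is inactive.
Fe²⁺ is absent, so QilD is active.
With repressor QilD bound, *velD* is not transcribed.
→ *velD* is OFF.
4 of the 5 genes are transcribed.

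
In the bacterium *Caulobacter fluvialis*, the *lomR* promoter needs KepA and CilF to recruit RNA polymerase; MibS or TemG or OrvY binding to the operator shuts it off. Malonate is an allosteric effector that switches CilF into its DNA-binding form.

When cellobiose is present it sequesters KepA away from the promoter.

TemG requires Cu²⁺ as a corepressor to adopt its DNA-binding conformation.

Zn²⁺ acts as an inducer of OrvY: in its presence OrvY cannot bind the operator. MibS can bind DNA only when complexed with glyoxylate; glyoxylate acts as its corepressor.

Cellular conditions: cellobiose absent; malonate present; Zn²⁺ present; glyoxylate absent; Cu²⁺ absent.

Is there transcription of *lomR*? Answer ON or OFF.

ON

Glyoxylate is absent, so MibS is inactive.
Cellobiose is absent, so KepA is active.
Malonate is present, so CilF is active.
Cu²⁺ is absent, so TemG is inactive.
Zn²⁺ is present, so OrvY is inactive.
No repressor is bound and KepA and CilF are active, so *lomR* is transcribed.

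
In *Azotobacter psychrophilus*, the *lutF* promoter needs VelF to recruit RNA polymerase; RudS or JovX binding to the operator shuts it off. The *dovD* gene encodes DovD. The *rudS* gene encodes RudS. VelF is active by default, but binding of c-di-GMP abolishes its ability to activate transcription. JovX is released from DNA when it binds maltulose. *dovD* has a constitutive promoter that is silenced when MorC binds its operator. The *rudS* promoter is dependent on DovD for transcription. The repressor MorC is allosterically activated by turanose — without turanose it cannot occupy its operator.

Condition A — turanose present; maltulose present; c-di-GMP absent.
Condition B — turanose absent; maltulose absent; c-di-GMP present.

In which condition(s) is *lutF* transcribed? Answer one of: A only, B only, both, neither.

A only

Condition A:
Turanose is present, so MorC is active.
With repressor MorC bound, *dovD* is not transcribed.
So DovD is not produced.
Required activator DovD is absent, so *rudS* is not transcribed.
So RudS is not produced.
Maltulose is present, so JovX is inactive.
c-di-GMP is absent, so VelF is active.
No repressor is bound and VelF is active, so *lutF* is transcribed.
→ *lutF* is ON in A.
Condition B:
Turanose is absent, so MorC is inactive.
With no repressor bound, *dovD* is transcribed.
So DovD is produced and active.
No repressor is bound and DovD is active, so *rudS* is transcribed.
So RudS is produced and active.
Maltulose is absent, so JovX is active.
c-di-GMP is present, so VelF is inactive.
With repressor RudS bound, *lutF* is not transcribed.
→ *lutF* is OFF in B.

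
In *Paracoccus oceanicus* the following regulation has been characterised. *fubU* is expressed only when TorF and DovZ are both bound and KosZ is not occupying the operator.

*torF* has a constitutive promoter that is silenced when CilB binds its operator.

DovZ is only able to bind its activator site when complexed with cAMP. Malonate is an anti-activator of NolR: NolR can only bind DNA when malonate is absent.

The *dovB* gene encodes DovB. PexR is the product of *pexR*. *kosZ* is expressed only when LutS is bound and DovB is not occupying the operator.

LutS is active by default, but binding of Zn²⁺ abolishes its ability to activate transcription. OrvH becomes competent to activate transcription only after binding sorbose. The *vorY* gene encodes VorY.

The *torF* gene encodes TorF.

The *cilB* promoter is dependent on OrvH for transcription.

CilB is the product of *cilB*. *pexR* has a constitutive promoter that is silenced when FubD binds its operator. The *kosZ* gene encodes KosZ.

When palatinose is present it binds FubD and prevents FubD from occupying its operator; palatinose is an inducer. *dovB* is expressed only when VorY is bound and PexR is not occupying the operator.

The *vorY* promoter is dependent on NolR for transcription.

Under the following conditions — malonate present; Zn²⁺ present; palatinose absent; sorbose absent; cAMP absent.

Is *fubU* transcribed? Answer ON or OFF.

OFF

Malonate is present, so NolR is inactive.
Required activator NolR is absent, so *vorY* is not transcribed.
So VorY is not produced.
Palatinose is absent, so FubD is active.
With repressor FubD bound, *pexR* is not transcribed.
So PexR is not produced.
Required activator VorY is absent, so *dovB* is not transcribed.
So DovB is not produced.
Zn²⁺ is present, so LutS is inactive.
Required activator LutS is absent, so *kosZ* is not transcribed.
So KosZ is not produced.
Sorbose is absent, so OrvH is inactive.
Required activator OrvH is absent, so *cilB* is not transcribed.
So CilB is not produced.
With no repressor bound, *torF* is transcribed.
So TorF is produced and active.
cAMP is absent, so DovZ is inactive.
Required activator DovZ is absent, so *fubU* is not transcribed.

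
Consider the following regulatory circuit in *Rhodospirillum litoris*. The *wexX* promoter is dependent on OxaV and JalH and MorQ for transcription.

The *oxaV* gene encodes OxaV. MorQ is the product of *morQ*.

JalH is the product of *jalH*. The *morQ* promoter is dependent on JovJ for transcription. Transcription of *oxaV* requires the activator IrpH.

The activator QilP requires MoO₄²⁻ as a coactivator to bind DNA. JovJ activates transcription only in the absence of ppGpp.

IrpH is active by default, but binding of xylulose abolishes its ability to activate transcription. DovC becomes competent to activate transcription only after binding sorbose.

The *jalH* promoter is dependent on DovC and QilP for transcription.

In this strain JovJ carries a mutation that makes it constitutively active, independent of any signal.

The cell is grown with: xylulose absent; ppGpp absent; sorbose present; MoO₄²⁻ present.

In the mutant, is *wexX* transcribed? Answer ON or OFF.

ON

Xylulose is absent, so IrpH is active.
No repressor is bound and IrpH is active, so *oxaV* is transcribed.
So OxaV is produced and active.
Sorbose is present, so DovC is active.
MoO₄²⁻ is present, so QilP is active.
No repressor is bound and DovC and QilP are active, so *jalH* is transcribed.
So JalH is produced and active.
JovJ is constitutively active in this strain.
No repressor is bound and JovJ is active, so *morQ* is transcribed.
So MorQ is produced and active.
No repressor is bound and OxaV and JalH and MorQ are active, so *wexX* is transcribed.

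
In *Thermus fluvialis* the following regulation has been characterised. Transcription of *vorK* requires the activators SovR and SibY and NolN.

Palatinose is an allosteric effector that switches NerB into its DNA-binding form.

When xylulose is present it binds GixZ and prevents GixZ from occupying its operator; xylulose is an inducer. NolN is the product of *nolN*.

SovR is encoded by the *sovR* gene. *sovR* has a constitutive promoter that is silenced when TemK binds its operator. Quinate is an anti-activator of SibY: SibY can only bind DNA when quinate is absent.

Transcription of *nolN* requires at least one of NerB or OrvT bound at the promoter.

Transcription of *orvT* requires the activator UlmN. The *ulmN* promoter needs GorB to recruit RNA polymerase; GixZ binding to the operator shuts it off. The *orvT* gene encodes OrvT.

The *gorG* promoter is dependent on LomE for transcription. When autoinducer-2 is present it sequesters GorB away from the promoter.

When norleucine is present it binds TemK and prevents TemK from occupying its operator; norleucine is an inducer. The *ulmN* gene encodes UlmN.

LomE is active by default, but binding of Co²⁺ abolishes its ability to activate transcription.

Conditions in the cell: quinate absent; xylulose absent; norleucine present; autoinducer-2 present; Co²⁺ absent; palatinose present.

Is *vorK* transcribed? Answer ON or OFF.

ON

Norleucine is present, so TemK is inactive.
With no repressor bound, *sovR* is transcribed.
So SovR is produced and active.
Quinate is absent, so SibY is active.
Palatinose is present, so NerB is active.
Xylulose is absent, so GixZ is active.
Autoinducer-2 is present, so GorB is inactive.
With repressor GixZ bound, *ulmN* is not transcribed.
So UlmN is not produced.
Required activator UlmN is absent, so *orvT* is not transcribed.
So OrvT is not produced.
Activator NerB is present, so *nolN* is transcribed.
So NolN is produced and active.
No repressor is bound and SovR and SibY and NolN are active, so *vorK* is transcribed.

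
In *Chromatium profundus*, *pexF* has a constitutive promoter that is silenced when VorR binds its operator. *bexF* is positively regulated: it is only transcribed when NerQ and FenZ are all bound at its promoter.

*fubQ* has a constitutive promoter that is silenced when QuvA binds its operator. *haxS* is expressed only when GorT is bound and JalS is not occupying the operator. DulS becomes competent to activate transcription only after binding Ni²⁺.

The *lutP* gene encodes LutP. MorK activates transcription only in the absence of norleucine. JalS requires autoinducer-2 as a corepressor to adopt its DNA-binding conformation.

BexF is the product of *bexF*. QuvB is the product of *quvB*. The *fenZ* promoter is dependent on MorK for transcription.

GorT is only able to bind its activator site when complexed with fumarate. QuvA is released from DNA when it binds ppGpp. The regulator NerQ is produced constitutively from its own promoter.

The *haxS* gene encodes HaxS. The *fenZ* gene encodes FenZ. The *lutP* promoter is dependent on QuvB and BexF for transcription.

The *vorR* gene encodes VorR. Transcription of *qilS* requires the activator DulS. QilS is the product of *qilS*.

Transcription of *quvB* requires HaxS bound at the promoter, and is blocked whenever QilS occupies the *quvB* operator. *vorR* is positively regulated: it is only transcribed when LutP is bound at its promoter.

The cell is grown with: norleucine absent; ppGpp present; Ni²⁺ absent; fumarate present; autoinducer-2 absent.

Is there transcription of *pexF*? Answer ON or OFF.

Ni²⁺ is absent, so DulS is inactive.
Required activator DulS is absent, so *qilS* is not transcribed.
So QilS is not produced.
Fumarate is present, so GorT is active.
Autoinducer-2 is absent, so JalS is inactive.
No repressor is bound and GorT is active, so *haxS* is transcribed.
So HaxS is produced and active.
No repressor is bound and HaxS is active, so *quvB* is transcribed.
So QuvB is produced and active.
NerQ is produced constitutively and is active.
Norleucine is absent, so MorK is active.
No repressor is bound and MorK is active, so *fenZ* is transcribed.
So FenZ is produced and active.
No repressor is bound and NerQ and FenZ are active, so *bexF* is transcribed.
So BexF is produced and active.
No repressor is bound and QuvB and BexF are active, so *lutP* is transcribed.
So LutP is produced and active.
No repressor is bound and LutP is active, so *vorR* is transcribed.
So VorR is produced and active.
With repressor VorR bound, *pexF* is not transcribed.

OFF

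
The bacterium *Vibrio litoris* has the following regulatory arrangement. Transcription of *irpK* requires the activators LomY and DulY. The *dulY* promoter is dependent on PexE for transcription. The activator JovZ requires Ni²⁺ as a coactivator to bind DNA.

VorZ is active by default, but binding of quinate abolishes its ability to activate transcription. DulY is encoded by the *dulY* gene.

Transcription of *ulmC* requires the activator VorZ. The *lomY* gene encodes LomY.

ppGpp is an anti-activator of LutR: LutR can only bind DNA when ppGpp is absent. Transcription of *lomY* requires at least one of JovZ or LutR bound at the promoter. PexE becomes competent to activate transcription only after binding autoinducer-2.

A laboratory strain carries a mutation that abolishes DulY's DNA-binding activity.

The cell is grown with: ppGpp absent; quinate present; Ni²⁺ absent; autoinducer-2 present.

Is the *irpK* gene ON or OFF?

OFF

Ni²⁺ is absent, so JovZ is inactive.
ppGpp is absent, so LutR is active.
Activator LutR is present, so *lomY* is transcribed.
So LomY is produced and active.
DulY is non-functional in this strain, so it has no effect.
Required activator DulY is absent, so *irpK* is not transcribed.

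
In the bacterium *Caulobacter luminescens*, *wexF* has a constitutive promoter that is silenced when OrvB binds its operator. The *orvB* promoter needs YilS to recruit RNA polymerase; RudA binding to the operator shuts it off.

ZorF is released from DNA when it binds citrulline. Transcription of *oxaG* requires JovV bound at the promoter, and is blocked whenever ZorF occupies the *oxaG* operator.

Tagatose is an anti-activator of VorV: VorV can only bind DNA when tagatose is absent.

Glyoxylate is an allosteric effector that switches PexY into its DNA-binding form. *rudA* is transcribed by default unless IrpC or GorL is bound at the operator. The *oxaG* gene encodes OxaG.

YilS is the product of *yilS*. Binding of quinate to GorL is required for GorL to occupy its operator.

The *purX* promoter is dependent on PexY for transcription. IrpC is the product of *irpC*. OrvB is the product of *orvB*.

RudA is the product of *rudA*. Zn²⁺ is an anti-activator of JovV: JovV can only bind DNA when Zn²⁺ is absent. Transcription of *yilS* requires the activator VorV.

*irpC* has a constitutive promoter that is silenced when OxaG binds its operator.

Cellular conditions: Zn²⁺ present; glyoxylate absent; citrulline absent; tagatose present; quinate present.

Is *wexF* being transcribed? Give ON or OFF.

Zn²⁺ is present, so JovV is inactive.
Citrulline is absent, so ZorF is active.
With repressor ZorF bound, *oxaG* is not transcribed.
So OxaG is not produced.
With no repressor bound, *irpC* is transcribed.
So IrpC is produced and active.
Quinate is present, so GorL is active.
With repressor IrpC bound, *rudA* is not transcribed.
So RudA is not produced.
Tagatose is present, so VorV is inactive.
Required activator VorV is absent, so *yilS* is not transcribed.
So YilS is not produced.
Required activator YilS is absent, so *orvB* is not transcribed.
So OrvB is not produced.
With no repressor bound, *wexF* is transcribed.

ON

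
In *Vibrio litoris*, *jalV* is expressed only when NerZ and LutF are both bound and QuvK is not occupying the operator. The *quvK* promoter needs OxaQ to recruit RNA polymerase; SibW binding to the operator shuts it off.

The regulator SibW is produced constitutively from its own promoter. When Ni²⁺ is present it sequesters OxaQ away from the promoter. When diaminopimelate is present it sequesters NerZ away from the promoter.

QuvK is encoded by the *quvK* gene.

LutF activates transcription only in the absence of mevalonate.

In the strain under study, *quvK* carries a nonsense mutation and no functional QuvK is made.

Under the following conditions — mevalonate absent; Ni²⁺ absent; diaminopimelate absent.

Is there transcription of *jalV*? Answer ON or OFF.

ON

QuvK is non-functional in this strain, so it has no effect.
Diaminopimelate is absent, so NerZ is active.
Mevalonate is absent, so LutF is active.
No repressor is bound and NerZ and LutF are active, so *jalV* is transcribed.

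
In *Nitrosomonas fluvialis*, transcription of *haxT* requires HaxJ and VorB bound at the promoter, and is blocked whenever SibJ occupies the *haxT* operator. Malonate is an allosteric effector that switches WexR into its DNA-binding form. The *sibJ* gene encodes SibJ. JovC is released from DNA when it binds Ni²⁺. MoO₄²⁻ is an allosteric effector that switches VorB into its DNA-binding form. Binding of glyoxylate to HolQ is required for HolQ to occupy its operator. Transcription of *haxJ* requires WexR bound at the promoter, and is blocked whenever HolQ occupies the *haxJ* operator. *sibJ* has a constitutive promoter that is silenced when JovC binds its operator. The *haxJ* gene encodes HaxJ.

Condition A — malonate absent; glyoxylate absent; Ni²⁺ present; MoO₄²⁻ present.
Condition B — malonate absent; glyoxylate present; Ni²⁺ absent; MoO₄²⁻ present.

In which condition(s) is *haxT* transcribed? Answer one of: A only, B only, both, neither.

neither

Condition A:
Malonate is absent, so WexR is inactive.
Glyoxylate is absent, so HolQ is inactive.
Required activator WexR is absent, so *haxJ* is not transcribed.
So HaxJ is not produced.
Ni²⁺ is present, so JovC is inactive.
With no repressor bound, *sibJ* is transcribed.
So SibJ is produced and active.
MoO₄²⁻ is present, so VorB is active.
With repressor SibJ bound, *haxT* is not transcribed.
→ *haxT* is OFF in A.
Condition B:
Malonate is absent, so WexR is inactive.
Glyoxylate is present, so HolQ is active.
With repressor HolQ bound, *haxJ* is not transcribed.
So HaxJ is not produced.
Ni²⁺ is absent, so JovC is active.
With repressor JovC bound, *sibJ* is not transcribed.
So SibJ is not produced.
MoO₄²⁻ is present, so VorB is active.
Required activator HaxJ is absent, so *haxT* is not transcribed.
→ *haxT* is OFF in B.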